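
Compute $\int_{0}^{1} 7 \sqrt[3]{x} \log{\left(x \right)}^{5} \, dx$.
$- \frac{76545}{512}$

Consider the simpler parametrised integral
$$J(a) = \int_{0}^{1} 7 x^{a} \, dx = \frac{7}{a + 1}.$$

Differentiating under the integral sign brings down a factor of $\ln x$:
$$\frac{dJ}{da} = \int_{0}^{1} 7 x^{a} \log{\left(x \right)} \, dx = - \frac{7}{\left(a + 1\right)^{2}}.$$

Repeating $5$ times in total — each differentiation brings down another $\ln x$ — gives
$$\frac{d^{5}J}{da^{5}} = \int_{0}^{1} 7 x^{a} \log{\left(x \right)}^{5} \, dx = - \frac{840}{\left(a + 1\right)^{6}},$$
and the integrand here is exactly the target integrand, so $I = - \frac{840}{\left(a + 1\right)^{6}}$.

Setting $a = \frac{1}{3}$:
$$I = - \frac{76545}{512}.$$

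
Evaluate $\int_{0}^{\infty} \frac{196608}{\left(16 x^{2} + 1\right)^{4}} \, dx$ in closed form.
$7680 \pi$

Start from the standard arctangent integral
$$J(a) = \int_{0}^{\infty} \frac{3}{a^{2} + x^{2}} \, dx = \frac{3 \pi}{2 a}.$$

Differentiating under the integral sign with respect to $a$,
$$\frac{dJ}{da} = \int_{0}^{\infty} - \frac{6 a}{\left(a^{2} + x^{2}\right)^{2}} \, dx = - \frac{3 \pi}{2 a^{2}},$$
so $\int_{0}^{\infty} \frac{3}{\left(a^{2} + x^{2}\right)^{2}} \, dx = \frac{3 \pi}{4 a^{3}}$.

Repeating — each differentiation of $1/(x^2+a^2)^j$ produces $-2ja/(x^2+a^2)^{j+1}$ — and dividing through by $-2ja$ at each step yields, after $3$ differentiations in total,
$$\int_{0}^{\infty} \frac{3}{\left(a^{2} + x^{2}\right)^{4}} \, dx = \frac{15 \pi}{32 a^{7}}.$$

Setting $a = \frac{1}{4}$:
$$I = 7680 \pi.$$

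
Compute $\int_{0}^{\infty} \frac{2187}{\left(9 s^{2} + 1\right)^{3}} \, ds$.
$\frac{2187 \pi}{16}$

Begin with the known result
$$J(a) = \int_{0}^{\infty} \frac{3}{a^{2} + s^{2}} \, ds = \frac{3 \pi}{2 a}.$$

Differentiating under the integral sign with respect to $a$,
$$\frac{dJ}{da} = \int_{0}^{\infty} - \frac{6 a}{\left(a^{2} + s^{2}\right)^{2}} \, ds = - \frac{3 \pi}{2 a^{2}},$$
so $\int_{0}^{\infty} \frac{3}{\left(a^{2} + s^{2}\right)^{2}} \, ds = \frac{3 \pi}{4 a^{3}}$.

Repeating — each differentiation of $1/(s^2+a^2)^j$ produces $-2ja/(s^2+a^2)^{j+1}$ — and dividing through by $-2ja$ at each step yields, after $2$ differentiations in total,
$$\int_{0}^{\infty} \frac{3}{\left(a^{2} + s^{2}\right)^{3}} \, ds = \frac{9 \pi}{16 a^{5}}.$$

Setting $a = \frac{1}{3}$:
$$I = \frac{2187 \pi}{16}.$$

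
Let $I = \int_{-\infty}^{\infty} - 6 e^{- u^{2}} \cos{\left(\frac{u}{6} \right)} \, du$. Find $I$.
$- \frac{6 \sqrt{\pi}}{e^{\frac{1}{144}}}$

Treat the cosine frequency as a parameter and define $I(b) = \int_{-\infty}^{\infty} - 6 e^{- u^{2}} \cos{\left(b u \right)} \, du$.

Differentiating under the integral sign,
$$I'(b) = \int_{-\infty}^{\infty} 6 u e^{- u^{2}} \sin{\left(b u \right)} \, du.$$

Integrate $\int_{-\infty}^{\infty} u \sin(b u)\, e^{- u^{2}}\, du$ by parts with $w = \sin(b u)$ and $dv = u\, e^{- u^{2}}\, du$, giving $v = - \frac{e^{- u^{2}}}{2}$. The boundary term vanishes and
$$\int_{-\infty}^{\infty} u \sin(b u)\, e^{- u^{2}}\, du = \frac{b}{2} \int_{-\infty}^{\infty} \cos(b u)\, e^{- u^{2}}\, du,$$
so $I'(b) = - \frac{b}{2}\, I(b)$.

This is a separable first-order ODE; solving with the initial condition $I(0) = \int_{-\infty}^{\infty} - 6 e^{- u^{2}}\,du = - 6 \sqrt{\pi}$ gives
$$I(b) = - 6 \sqrt{\pi} e^{- \frac{b^{2}}{4}}.$$

Setting $b = \frac{1}{6}$:
$$I = - \frac{6 \sqrt{\pi}}{e^{\frac{1}{144}}}.$$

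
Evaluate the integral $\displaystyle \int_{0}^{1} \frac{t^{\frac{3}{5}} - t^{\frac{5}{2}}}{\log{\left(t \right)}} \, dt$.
$- \log{\left(\frac{35}{16} \right)}$

Consider the one-parameter family: let $I(a) = \int_{0}^{1} \frac{t^{\frac{3}{5}} - t^{a}}{\log{\left(t \right)}} \, dt$.

Since $\dfrac{\partial}{\partial a}\,t^{a} = t^{a} \ln t$, the $\ln t$ in the denominator cancels and
$$\frac{dI}{da} = \int_{0}^{1} -1 t^{a} \, dt = -1 \left[\frac{t^{a+1}}{a+1}\right]_0^1 = - \frac{1}{a + 1}.$$

Integrating with respect to $a$ gives $I(a) = - \log{\left(\frac{5 a}{8} + \frac{5}{8} \right)} + C$.

At $a = \frac{3}{5}$ the integrand is identically $0$, so $I(\frac{3}{5}) = 0$. The closed form gives $0$, hence $C = 0$.

Setting $a = \frac{5}{2}$:
$$I = - \log{\left(\frac{35}{16} \right)}.$$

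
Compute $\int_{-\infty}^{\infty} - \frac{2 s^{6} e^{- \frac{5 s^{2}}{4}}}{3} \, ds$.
$- \frac{32 \sqrt{5} \sqrt{\pi}}{125}$

Consider the simpler parametrised integral
$$J(a) = \int_{-\infty}^{\infty} - \frac{2 e^{- a s^{2}}}{3} \, ds = - \frac{2 \sqrt{\pi}}{3 \sqrt{a}}.$$

Differentiating under the integral sign brings down a factor of $(-s^2)$:
$$\frac{dJ}{da} = \int_{-\infty}^{\infty} \frac{2 s^{2} e^{- a s^{2}}}{3} \, ds = \frac{\sqrt{\pi}}{3 a^{\frac{3}{2}}}.$$

Repeating $3$ times in total — each differentiation brings down another $(-s^2)$ — gives
$$\frac{d^{3}J}{da^{3}} = \int_{-\infty}^{\infty} \frac{2 s^{6} e^{- a s^{2}}}{3} \, ds = \frac{5 \sqrt{\pi}}{4 a^{\frac{7}{2}}},$$
and the integrand here is $(-1)^{3}$ times the target integrand, so $I = (-1)^{3}\,\frac{d^{3}J}{da^{3}} = - \frac{5 \sqrt{\pi}}{4 a^{\frac{7}{2}}}$.

Setting $a = \frac{5}{4}$:
$$I = - \frac{32 \sqrt{5} \sqrt{\pi}}{125}.$$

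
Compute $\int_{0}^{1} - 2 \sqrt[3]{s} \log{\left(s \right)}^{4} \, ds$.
$- \frac{729}{64}$

Consider the simpler parametrised integral
$$J(a) = \int_{0}^{1} - 2 s^{a} \, ds = - \frac{2}{a + 1}.$$

Differentiating under the integral sign brings down a factor of $\ln s$:
$$\frac{dJ}{da} = \int_{0}^{1} - 2 s^{a} \log{\left(s \right)} \, ds = \frac{2}{\left(a + 1\right)^{2}}.$$

Repeating $4$ times in total — each differentiation brings down another $\ln s$ — gives
$$\frac{d^{4}J}{da^{4}} = \int_{0}^{1} - 2 s^{a} \log{\left(s \right)}^{4} \, ds = - \frac{48}{\left(a + 1\right)^{5}},$$
and the integrand here is exactly the target integrand, so $I = - \frac{48}{\left(a + 1\right)^{5}}$.

Setting $a = \frac{1}{3}$:
$$I = - \frac{729}{64}.$$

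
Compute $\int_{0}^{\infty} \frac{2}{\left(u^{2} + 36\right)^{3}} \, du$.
$\frac{\pi}{20736}$

Recall the elementary integral
$$J(a) = \int_{0}^{\infty} \frac{2}{a^{2} + u^{2}} \, du = \frac{\pi}{a}.$$

Differentiating under the integral sign with respect to $a$,
$$\frac{dJ}{da} = \int_{0}^{\infty} - \frac{4 a}{\left(a^{2} + u^{2}\right)^{2}} \, du = - \frac{\pi}{a^{2}},$$
so $\int_{0}^{\infty} \frac{2}{\left(a^{2} + u^{2}\right)^{2}} \, du = \frac{\pi}{2 a^{3}}$.

Repeating — each differentiation of $1/(u^2+a^2)^j$ produces $-2ja/(u^2+a^2)^{j+1}$ — and dividing through by $-2ja$ at each step yields, after $2$ differentiations in total,
$$\int_{0}^{\infty} \frac{2}{\left(a^{2} + u^{2}\right)^{3}} \, du = \frac{3 \pi}{8 a^{5}}.$$

Setting $a = 6$:
$$I = \frac{\pi}{20736}.$$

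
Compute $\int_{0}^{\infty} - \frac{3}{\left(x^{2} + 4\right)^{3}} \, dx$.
$- \frac{9 \pi}{512}$

Begin with the known result
$$J(a) = \int_{0}^{\infty} - \frac{3}{a^{2} + x^{2}} \, dx = - \frac{3 \pi}{2 a}.$$

Differentiating under the integral sign with respect to $a$,
$$\frac{dJ}{da} = \int_{0}^{\infty} \frac{6 a}{\left(a^{2} + x^{2}\right)^{2}} \, dx = \frac{3 \pi}{2 a^{2}},$$
so $\int_{0}^{\infty} - \frac{3}{\left(a^{2} + x^{2}\right)^{2}} \, dx = - \frac{3 \pi}{4 a^{3}}$.

Repeating — each differentiation of $1/(x^2+a^2)^j$ produces $-2ja/(x^2+a^2)^{j+1}$ — and dividing through by $-2ja$ at each step yields, after $2$ differentiations in total,
$$\int_{0}^{\infty} - \frac{3}{\left(a^{2} + x^{2}\right)^{3}} \, dx = - \frac{9 \pi}{16 a^{5}}.$$

Setting $a = 2$:
$$I = - \frac{9 \pi}{512}.$$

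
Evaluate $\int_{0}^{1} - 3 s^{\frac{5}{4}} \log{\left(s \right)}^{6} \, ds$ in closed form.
$- \frac{1310720}{177147}$

Start from the elementary integral
$$J(a) = \int_{0}^{1} - 3 s^{a} \, ds = - \frac{3}{a + 1}.$$

Differentiating under the integral sign brings down a factor of $\ln s$:
$$\frac{dJ}{da} = \int_{0}^{1} - 3 s^{a} \log{\left(s \right)} \, ds = \frac{3}{\left(a + 1\right)^{2}}.$$

Repeating $6$ times in total — each differentiation brings down another $\ln s$ — gives
$$\frac{d^{6}J}{da^{6}} = \int_{0}^{1} - 3 s^{a} \log{\left(s \right)}^{6} \, ds = - \frac{2160}{\left(a + 1\right)^{7}},$$
and the integrand here is exactly the target integrand, so $I = - \frac{2160}{\left(a + 1\right)^{7}}$.

Setting $a = \frac{5}{4}$:
$$I = - \frac{1310720}{177147}.$$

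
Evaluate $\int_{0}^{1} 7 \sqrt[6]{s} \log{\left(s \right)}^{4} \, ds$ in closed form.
$\frac{186624}{2401}$

Consider the simpler parametrised integral
$$J(a) = \int_{0}^{1} 7 s^{a} \, ds = \frac{7}{a + 1}.$$

Differentiating under the integral sign brings down a factor of $\ln s$:
$$\frac{dJ}{da} = \int_{0}^{1} 7 s^{a} \log{\left(s \right)} \, ds = - \frac{7}{\left(a + 1\right)^{2}}.$$

Repeating $4$ times in total — each differentiation brings down another $\ln s$ — gives
$$\frac{d^{4}J}{da^{4}} = \int_{0}^{1} 7 s^{a} \log{\left(s \right)}^{4} \, ds = \frac{168}{\left(a + 1\right)^{5}},$$
and the integrand here is exactly the target integrand, so $I = \frac{168}{\left(a + 1\right)^{5}}$.

Setting $a = \frac{1}{6}$:
$$I = \frac{186624}{2401}.$$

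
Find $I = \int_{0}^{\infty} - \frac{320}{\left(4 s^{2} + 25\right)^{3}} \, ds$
$- \frac{6 \pi}{625}$

Begin with the known result
$$J(a) = \int_{0}^{\infty} - \frac{5}{a^{2} + s^{2}} \, ds = - \frac{5 \pi}{2 a}.$$

Differentiating under the integral sign with respect to $a$,
$$\frac{dJ}{da} = \int_{0}^{\infty} \frac{10 a}{\left(a^{2} + s^{2}\right)^{2}} \, ds = \frac{5 \pi}{2 a^{2}},$$
so $\int_{0}^{\infty} - \frac{5}{\left(a^{2} + s^{2}\right)^{2}} \, ds = - \frac{5 \pi}{4 a^{3}}$.

Repeating — each differentiation of $1/(s^2+a^2)^j$ produces $-2ja/(s^2+a^2)^{j+1}$ — and dividing through by $-2ja$ at each step yields, after $2$ differentiations in total,
$$\int_{0}^{\infty} - \frac{5}{\left(a^{2} + s^{2}\right)^{3}} \, ds = - \frac{15 \pi}{16 a^{5}}.$$

Setting $a = \frac{5}{2}$:
$$I = - \frac{6 \pi}{625}.$$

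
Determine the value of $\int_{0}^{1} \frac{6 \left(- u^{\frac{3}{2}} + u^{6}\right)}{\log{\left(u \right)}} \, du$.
$\log{\left(\frac{7529536}{15625} \right)}$

Introduce a parameter $a$ in the exponent: let $I(a) = \int_{0}^{1} \frac{6 \left(u^{6} - u^{a}\right)}{\log{\left(u \right)}} \, du$.

Since $\dfrac{\partial}{\partial a}\,u^{a} = u^{a} \ln u$, the $\ln u$ in the denominator cancels and
$$\frac{dI}{da} = \int_{0}^{1} -6 u^{a} \, du = -6 \left[\frac{u^{a+1}}{a+1}\right]_0^1 = - \frac{6}{a + 1}.$$

Integrating with respect to $a$ gives $I(a) = \log{\left(\frac{117649}{\left(a + 1\right)^{6}} \right)} + C$.

At $a = 6$ the integrand is identically $0$, so $I(6) = 0$. The closed form gives $0$, hence $C = 0$.

Setting $a = \frac{3}{2}$:
$$I = \log{\left(\frac{7529536}{15625} \right)}.$$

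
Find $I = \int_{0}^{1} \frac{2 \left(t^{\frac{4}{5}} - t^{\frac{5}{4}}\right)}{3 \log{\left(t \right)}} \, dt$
$- \log{\left(\frac{10^{\frac{2}{3}}}{4} \right)}$

Replace the exponent $\frac{5}{4}$ by a parameter $a$: let $I(a) = \int_{0}^{1} \frac{2 \left(t^{\frac{4}{5}} - t^{a}\right)}{3 \log{\left(t \right)}} \, dt$.

Since $\dfrac{\partial}{\partial a}\,t^{a} = t^{a} \ln t$, the $\ln t$ in the denominator cancels and
$$\frac{dI}{da} = \int_{0}^{1} - \frac{2}{3} t^{a} \, dt = - \frac{2}{3} \left[\frac{t^{a+1}}{a+1}\right]_0^1 = - \frac{2}{3 a + 3}.$$

Integrating with respect to $a$ gives $I(a) = - \log{\left(\frac{15^{\frac{2}{3}} \left(a + 1\right)^{\frac{2}{3}}}{9} \right)} + C$.

At $a = \frac{4}{5}$ the integrand is identically $0$, so $I(\frac{4}{5}) = 0$. The closed form gives $0$, hence $C = 0$.

Setting $a = \frac{5}{4}$:
$$I = - \log{\left(\frac{10^{\frac{2}{3}}}{4} \right)}.$$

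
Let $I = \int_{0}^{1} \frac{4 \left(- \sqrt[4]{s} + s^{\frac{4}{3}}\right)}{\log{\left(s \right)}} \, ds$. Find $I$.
$- \log{\left(\frac{50625}{614656} \right)}$

Consider the one-parameter family: let $I(a) = \int_{0}^{1} \frac{4 \left(s^{\frac{4}{3}} - s^{a}\right)}{\log{\left(s \right)}} \, ds$.

Since $\dfrac{\partial}{\partial a}\,s^{a} = s^{a} \ln s$, the $\ln s$ in the denominator cancels and
$$\frac{dI}{da} = \int_{0}^{1} -4 s^{a} \, ds = -4 \left[\frac{s^{a+1}}{a+1}\right]_0^1 = - \frac{4}{a + 1}.$$

Integrating with respect to $a$ gives $I(a) = - \log{\left(\frac{81 \left(a + 1\right)^{4}}{2401} \right)} + C$.

At $a = \frac{4}{3}$ the integrand is identically $0$, so $I(\frac{4}{3}) = 0$. The closed form gives $0$, hence $C = 0$.

Setting $a = \frac{1}{4}$:
$$I = - \log{\left(\frac{50625}{614656} \right)}.$$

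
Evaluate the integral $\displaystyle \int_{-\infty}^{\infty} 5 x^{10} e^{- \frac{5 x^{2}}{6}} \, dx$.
$\frac{45927 \sqrt{30} \sqrt{\pi}}{625}$

Begin with the known integral
$$J(a) = \int_{-\infty}^{\infty} 5 e^{- a x^{2}} \, dx = \frac{5 \sqrt{\pi}}{\sqrt{a}}.$$

Differentiating under the integral sign brings down a factor of $(-x^2)$:
$$\frac{dJ}{da} = \int_{-\infty}^{\infty} - 5 x^{2} e^{- a x^{2}} \, dx = - \frac{5 \sqrt{\pi}}{2 a^{\frac{3}{2}}}.$$

Repeating $5$ times in total — each differentiation brings down another $(-x^2)$ — gives
$$\frac{d^{5}J}{da^{5}} = \int_{-\infty}^{\infty} - 5 x^{10} e^{- a x^{2}} \, dx = - \frac{4725 \sqrt{\pi}}{32 a^{\frac{11}{2}}},$$
and the integrand here is $(-1)^{5}$ times the target integrand, so $I = (-1)^{5}\,\frac{d^{5}J}{da^{5}} = \frac{4725 \sqrt{\pi}}{32 a^{\frac{11}{2}}}$.

Setting $a = \frac{5}{6}$:
$$I = \frac{45927 \sqrt{30} \sqrt{\pi}}{625}.$$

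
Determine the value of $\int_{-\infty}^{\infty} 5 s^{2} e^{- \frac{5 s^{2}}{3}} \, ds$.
$\frac{3 \sqrt{15} \sqrt{\pi}}{10}$

Begin with the known integral
$$J(a) = \int_{-\infty}^{\infty} 5 e^{- a s^{2}} \, ds = \frac{5 \sqrt{\pi}}{\sqrt{a}}.$$

Differentiating under the integral sign brings down a factor of $(-s^2)$:
$$\frac{dJ}{da} = \int_{-\infty}^{\infty} - 5 s^{2} e^{- a s^{2}} \, ds = - \frac{5 \sqrt{\pi}}{2 a^{\frac{3}{2}}}.$$

The integral on the left is $-I$, so $I = \frac{5 \sqrt{\pi}}{2 a^{\frac{3}{2}}}$.

Setting $a = \frac{5}{3}$:
$$I = \frac{3 \sqrt{15} \sqrt{\pi}}{10}.$$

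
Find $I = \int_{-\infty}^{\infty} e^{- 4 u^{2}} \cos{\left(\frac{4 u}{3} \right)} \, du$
$\frac{\sqrt{\pi}}{2 e^{\frac{1}{9}}}$

Define $I(b) = \int_{-\infty}^{\infty} e^{- 4 u^{2}} \cos{\left(b u \right)} \, du$.

Differentiating under the integral sign,
$$I'(b) = \int_{-\infty}^{\infty} - u e^{- 4 u^{2}} \sin{\left(b u \right)} \, du.$$

Integrate $\int_{-\infty}^{\infty} u \sin(b u)\, e^{- 4 u^{2}}\, du$ by parts with $w = \sin(b u)$ and $dv = u\, e^{- 4 u^{2}}\, du$, giving $v = - \frac{e^{- 4 u^{2}}}{8}$. The boundary term vanishes and
$$\int_{-\infty}^{\infty} u \sin(b u)\, e^{- 4 u^{2}}\, du = \frac{b}{8} \int_{-\infty}^{\infty} \cos(b u)\, e^{- 4 u^{2}}\, du,$$
so $I'(b) = - \frac{b}{8}\, I(b)$.

This is a separable first-order ODE; solving with the initial condition $I(0) = \int_{-\infty}^{\infty} e^{- 4 u^{2}}\,du = \frac{\sqrt{\pi}}{2}$ gives
$$I(b) = \frac{\sqrt{\pi} e^{- \frac{b^{2}}{16}}}{2}.$$

Setting $b = \frac{4}{3}$:
$$I = \frac{\sqrt{\pi}}{2 e^{\frac{1}{9}}}.$$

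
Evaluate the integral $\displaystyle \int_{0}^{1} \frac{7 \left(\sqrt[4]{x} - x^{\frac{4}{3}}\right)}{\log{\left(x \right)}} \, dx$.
$\log{\left(\frac{170859375}{13492928512} \right)}$

Introduce a parameter $a$ in the exponent: let $I(a) = \int_{0}^{1} \frac{7 \left(- x^{\frac{4}{3}} + x^{a}\right)}{\log{\left(x \right)}} \, dx$.

Since $\dfrac{\partial}{\partial a}\,x^{a} = x^{a} \ln x$, the $\ln x$ in the denominator cancels and
$$\frac{dI}{da} = \int_{0}^{1} 7 x^{a} \, dx = 7 \left[\frac{x^{a+1}}{a+1}\right]_0^1 = \frac{7}{a + 1}.$$

Integrating with respect to $a$ gives $I(a) = \log{\left(\frac{2187 \left(a + 1\right)^{7}}{823543} \right)} + C$.

At $a = \frac{4}{3}$ the integrand is identically $0$, so $I(\frac{4}{3}) = 0$. The closed form gives $0$, hence $C = 0$.

Setting $a = \frac{1}{4}$:
$$I = \log{\left(\frac{170859375}{13492928512} \right)}.$$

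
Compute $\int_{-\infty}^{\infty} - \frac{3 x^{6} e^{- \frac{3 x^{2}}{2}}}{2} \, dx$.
$- \frac{5 \sqrt{6} \sqrt{\pi}}{18}$

Begin with the known integral
$$J(a) = \int_{-\infty}^{\infty} - \frac{3 e^{- a x^{2}}}{2} \, dx = - \frac{3 \sqrt{\pi}}{2 \sqrt{a}}.$$

Differentiating under the integral sign brings down a factor of $(-x^2)$:
$$\frac{dJ}{da} = \int_{-\infty}^{\infty} \frac{3 x^{2} e^{- a x^{2}}}{2} \, dx = \frac{3 \sqrt{\pi}}{4 a^{\frac{3}{2}}}.$$

Repeating $3$ times in total — each differentiation brings down another $(-x^2)$ — gives
$$\frac{d^{3}J}{da^{3}} = \int_{-\infty}^{\infty} \frac{3 x^{6} e^{- a x^{2}}}{2} \, dx = \frac{45 \sqrt{\pi}}{16 a^{\frac{7}{2}}},$$
and the integrand here is $(-1)^{3}$ times the target integrand, so $I = (-1)^{3}\,\frac{d^{3}J}{da^{3}} = - \frac{45 \sqrt{\pi}}{16 a^{\frac{7}{2}}}$.

Setting $a = \frac{3}{2}$:
$$I = - \frac{5 \sqrt{6} \sqrt{\pi}}{18}.$$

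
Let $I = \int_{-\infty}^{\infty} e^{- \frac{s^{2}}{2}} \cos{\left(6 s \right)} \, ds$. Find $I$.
$\frac{\sqrt{2} \sqrt{\pi}}{e^{18}}$

Define $I(b) = \int_{-\infty}^{\infty} e^{- \frac{s^{2}}{2}} \cos{\left(b s \right)} \, ds$.

Differentiating under the integral sign,
$$I'(b) = \int_{-\infty}^{\infty} - s e^{- \frac{s^{2}}{2}} \sin{\left(b s \right)} \, ds.$$

Integrate $\int_{-\infty}^{\infty} s \sin(b s)\, e^{- \frac{s^{2}}{2}}\, ds$ by parts with $u = \sin(b s)$ and $dv = s\, e^{- \frac{s^{2}}{2}}\, ds$, giving $v = - e^{- \frac{s^{2}}{2}}$. The boundary term vanishes and
$$\int_{-\infty}^{\infty} s \sin(b s)\, e^{- \frac{s^{2}}{2}}\, ds = b \int_{-\infty}^{\infty} \cos(b s)\, e^{- \frac{s^{2}}{2}}\, ds,$$
so $I'(b) = - b\, I(b)$.

This is a separable first-order ODE; solving with the initial condition $I(0) = \int_{-\infty}^{\infty} e^{- \frac{s^{2}}{2}}\,ds = \sqrt{2} \sqrt{\pi}$ gives
$$I(b) = \sqrt{2} \sqrt{\pi} e^{- \frac{b^{2}}{2}}.$$

Setting $b = 6$:
$$I = \frac{\sqrt{2} \sqrt{\pi}}{e^{18}}.$$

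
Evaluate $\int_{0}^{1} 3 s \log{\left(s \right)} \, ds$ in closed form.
$- \frac{3}{4}$

Consider the simpler parametrised integral
$$J(a) = \int_{0}^{1} 3 s^{a} \, ds = \frac{3}{a + 1}.$$

Differentiating under the integral sign brings down a factor of $\ln s$:
$$\frac{dJ}{da} = \int_{0}^{1} 3 s^{a} \log{\left(s \right)} \, ds = - \frac{3}{\left(a + 1\right)^{2}}.$$

The integral on the left is $I$, so $I = - \frac{3}{\left(a + 1\right)^{2}}$.

Setting $a = 1$:
$$I = - \frac{3}{4}.$$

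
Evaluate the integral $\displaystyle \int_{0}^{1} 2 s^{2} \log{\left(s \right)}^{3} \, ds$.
$- \frac{4}{27}$

Begin with the known integral
$$J(a) = \int_{0}^{1} 2 s^{a} \, ds = \frac{2}{a + 1}.$$

Differentiating under the integral sign brings down a factor of $\ln s$:
$$\frac{dJ}{da} = \int_{0}^{1} 2 s^{a} \log{\left(s \right)} \, ds = - \frac{2}{\left(a + 1\right)^{2}}.$$

Repeating $3$ times in total — each differentiation brings down another $\ln s$ — gives
$$\frac{d^{3}J}{da^{3}} = \int_{0}^{1} 2 s^{a} \log{\left(s \right)}^{3} \, ds = - \frac{12}{\left(a + 1\right)^{4}},$$
and the integrand here is exactly the target integrand, so $I = - \frac{12}{\left(a + 1\right)^{4}}$.

Setting $a = 2$:
$$I = - \frac{4}{27}.$$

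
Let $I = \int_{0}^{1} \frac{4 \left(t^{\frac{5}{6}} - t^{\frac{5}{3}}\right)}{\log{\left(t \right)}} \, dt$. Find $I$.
$- \log{\left(\frac{65536}{14641} \right)}$

Replace the exponent $\frac{5}{3}$ by a parameter $a$: let $I(a) = \int_{0}^{1} \frac{4 \left(t^{\frac{5}{6}} - t^{a}\right)}{\log{\left(t \right)}} \, dt$.

Since $\dfrac{\partial}{\partial a}\,t^{a} = t^{a} \ln t$, the $\ln t$ in the denominator cancels and
$$\frac{dI}{da} = \int_{0}^{1} -4 t^{a} \, dt = -4 \left[\frac{t^{a+1}}{a+1}\right]_0^1 = - \frac{4}{a + 1}.$$

Integrating with respect to $a$ gives $I(a) = - \log{\left(\frac{1296 \left(a + 1\right)^{4}}{14641} \right)} + C$.

At $a = \frac{5}{6}$ the integrand is identically $0$, so $I(\frac{5}{6}) = 0$. The closed form gives $0$, hence $C = 0$.

Setting $a = \frac{5}{3}$:
$$I = - \log{\left(\frac{65536}{14641} \right)}.$$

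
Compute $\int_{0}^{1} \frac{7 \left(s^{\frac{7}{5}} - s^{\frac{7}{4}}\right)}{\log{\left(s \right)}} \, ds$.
$- \log{\left(\frac{1522435234375}{587068342272} \right)}$

Consider the one-parameter family: let $I(a) = \int_{0}^{1} \frac{7 \left(s^{\frac{7}{5}} - s^{a}\right)}{\log{\left(s \right)}} \, ds$.

Since $\dfrac{\partial}{\partial a}\,s^{a} = s^{a} \ln s$, the $\ln s$ in the denominator cancels and
$$\frac{dI}{da} = \int_{0}^{1} -7 s^{a} \, ds = -7 \left[\frac{s^{a+1}}{a+1}\right]_0^1 = - \frac{7}{a + 1}.$$

Integrating with respect to $a$ gives $I(a) = - \log{\left(\frac{78125 \left(a + 1\right)^{7}}{35831808} \right)} + C$.

At $a = \frac{7}{5}$ the integrand is identically $0$, so $I(\frac{7}{5}) = 0$. The closed form gives $0$, hence $C = 0$.

Setting $a = \frac{7}{4}$:
$$I = - \log{\left(\frac{1522435234375}{587068342272} \right)}.$$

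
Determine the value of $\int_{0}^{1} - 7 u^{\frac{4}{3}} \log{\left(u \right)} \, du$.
$\frac{9}{7}$

Begin with the known integral
$$J(a) = \int_{0}^{1} - 7 u^{a} \, du = - \frac{7}{a + 1}.$$

Differentiating under the integral sign brings down a factor of $\ln u$:
$$\frac{dJ}{da} = \int_{0}^{1} - 7 u^{a} \log{\left(u \right)} \, du = \frac{7}{\left(a + 1\right)^{2}}.$$

The integral on the left is $I$, so $I = \frac{7}{\left(a + 1\right)^{2}}$.

Setting $a = \frac{4}{3}$:
$$I = \frac{9}{7}.$$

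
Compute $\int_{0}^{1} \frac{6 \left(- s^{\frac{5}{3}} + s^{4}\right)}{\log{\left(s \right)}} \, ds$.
$\log{\left(\frac{11390625}{262144} \right)}$

Introduce a parameter $a$ in the exponent: let $I(a) = \int_{0}^{1} \frac{6 \left(s^{4} - s^{a}\right)}{\log{\left(s \right)}} \, ds$.

Since $\dfrac{\partial}{\partial a}\,s^{a} = s^{a} \ln s$, the $\ln s$ in the denominator cancels and
$$\frac{dI}{da} = \int_{0}^{1} -6 s^{a} \, ds = -6 \left[\frac{s^{a+1}}{a+1}\right]_0^1 = - \frac{6}{a + 1}.$$

Integrating with respect to $a$ gives $I(a) = \log{\left(\frac{15625}{\left(a + 1\right)^{6}} \right)} + C$.

At $a = 4$ the integrand is identically $0$, so $I(4) = 0$. The closed form gives $0$, hence $C = 0$.

Setting $a = \frac{5}{3}$:
$$I = \log{\left(\frac{11390625}{262144} \right)}.$$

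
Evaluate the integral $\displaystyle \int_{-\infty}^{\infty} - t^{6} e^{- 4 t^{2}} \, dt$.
$- \frac{15 \sqrt{\pi}}{1024}$

Begin with the known integral
$$J(a) = \int_{-\infty}^{\infty} - e^{- a t^{2}} \, dt = - \frac{\sqrt{\pi}}{\sqrt{a}}.$$

Differentiating under the integral sign brings down a factor of $(-t^2)$:
$$\frac{dJ}{da} = \int_{-\infty}^{\infty} t^{2} e^{- a t^{2}} \, dt = \frac{\sqrt{\pi}}{2 a^{\frac{3}{2}}}.$$

Repeating $3$ times in total — each differentiation brings down another $(-t^2)$ — gives
$$\frac{d^{3}J}{da^{3}} = \int_{-\infty}^{\infty} t^{6} e^{- a t^{2}} \, dt = \frac{15 \sqrt{\pi}}{8 a^{\frac{7}{2}}},$$
and the integrand here is $(-1)^{3}$ times the target integrand, so $I = (-1)^{3}\,\frac{d^{3}J}{da^{3}} = - \frac{15 \sqrt{\pi}}{8 a^{\frac{7}{2}}}$.

Setting $a = 4$:
$$I = - \frac{15 \sqrt{\pi}}{1024}.$$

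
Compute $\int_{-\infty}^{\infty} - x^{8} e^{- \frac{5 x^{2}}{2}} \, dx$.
$- \frac{21 \sqrt{10} \sqrt{\pi}}{625}$

Consider the simpler parametrised integral
$$J(a) = \int_{-\infty}^{\infty} - e^{- a x^{2}} \, dx = - \frac{\sqrt{\pi}}{\sqrt{a}}.$$

Differentiating under the integral sign brings down a factor of $(-x^2)$:
$$\frac{dJ}{da} = \int_{-\infty}^{\infty} x^{2} e^{- a x^{2}} \, dx = \frac{\sqrt{\pi}}{2 a^{\frac{3}{2}}}.$$

Repeating $4$ times in total — each differentiation brings down another $(-x^2)$ — gives
$$\frac{d^{4}J}{da^{4}} = \int_{-\infty}^{\infty} - x^{8} e^{- a x^{2}} \, dx = - \frac{105 \sqrt{\pi}}{16 a^{\frac{9}{2}}},$$
and the integrand here is exactly the target integrand, so $I = - \frac{105 \sqrt{\pi}}{16 a^{\frac{9}{2}}}$.

Setting $a = \frac{5}{2}$:
$$I = - \frac{21 \sqrt{10} \sqrt{\pi}}{625}.$$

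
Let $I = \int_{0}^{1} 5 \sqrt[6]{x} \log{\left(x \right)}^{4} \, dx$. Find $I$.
$\frac{933120}{16807}$

Start from the elementary integral
$$J(a) = \int_{0}^{1} 5 x^{a} \, dx = \frac{5}{a + 1}.$$

Differentiating under the integral sign brings down a factor of $\ln x$:
$$\frac{dJ}{da} = \int_{0}^{1} 5 x^{a} \log{\left(x \right)} \, dx = - \frac{5}{\left(a + 1\right)^{2}}.$$

Repeating $4$ times in total — each differentiation brings down another $\ln x$ — gives
$$\frac{d^{4}J}{da^{4}} = \int_{0}^{1} 5 x^{a} \log{\left(x \right)}^{4} \, dx = \frac{120}{\left(a + 1\right)^{5}},$$
and the integrand here is exactly the target integrand, so $I = \frac{120}{\left(a + 1\right)^{5}}$.

Setting $a = \frac{1}{6}$:
$$I = \frac{933120}{16807}.$$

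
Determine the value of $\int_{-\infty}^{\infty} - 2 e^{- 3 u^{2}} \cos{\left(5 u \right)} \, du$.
$- \frac{2 \sqrt{3} \sqrt{\pi}}{3 e^{\frac{25}{12}}}$

Treat the cosine frequency as a parameter and define $I(b) = \int_{-\infty}^{\infty} - 2 e^{- 3 u^{2}} \cos{\left(b u \right)} \, du$.

Differentiating under the integral sign,
$$I'(b) = \int_{-\infty}^{\infty} 2 u e^{- 3 u^{2}} \sin{\left(b u \right)} \, du.$$

Integrate $\int_{-\infty}^{\infty} u \sin(b u)\, e^{- 3 u^{2}}\, du$ by parts with $w = \sin(b u)$ and $dv = u\, e^{- 3 u^{2}}\, du$, giving $v = - \frac{e^{- 3 u^{2}}}{6}$. The boundary term vanishes and
$$\int_{-\infty}^{\infty} u \sin(b u)\, e^{- 3 u^{2}}\, du = \frac{b}{6} \int_{-\infty}^{\infty} \cos(b u)\, e^{- 3 u^{2}}\, du,$$
so $I'(b) = - \frac{b}{6}\, I(b)$.

This is a separable first-order ODE; solving with the initial condition $I(0) = \int_{-\infty}^{\infty} - 2 e^{- 3 u^{2}}\,du = - \frac{2 \sqrt{3} \sqrt{\pi}}{3}$ gives
$$I(b) = - \frac{2 \sqrt{3} \sqrt{\pi} e^{- \frac{b^{2}}{12}}}{3}.$$

Setting $b = 5$:
$$I = - \frac{2 \sqrt{3} \sqrt{\pi}}{3 e^{\frac{25}{12}}}.$$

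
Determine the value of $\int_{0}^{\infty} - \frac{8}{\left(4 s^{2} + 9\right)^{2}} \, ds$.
$- \frac{\pi}{27}$

Begin with the known result
$$J(a) = \int_{0}^{\infty} - \frac{1}{2 \left(a^{2} + s^{2}\right)} \, ds = - \frac{\pi}{4 a}.$$

Differentiating under the integral sign with respect to $a$,
$$\frac{dJ}{da} = \int_{0}^{\infty} \frac{a}{\left(a^{2} + s^{2}\right)^{2}} \, ds = \frac{\pi}{4 a^{2}},$$
so $\int_{0}^{\infty} - \frac{1}{2 \left(a^{2} + s^{2}\right)^{2}} \, ds = - \frac{\pi}{8 a^{3}}$.

Setting $a = \frac{3}{2}$:
$$I = - \frac{\pi}{27}.$$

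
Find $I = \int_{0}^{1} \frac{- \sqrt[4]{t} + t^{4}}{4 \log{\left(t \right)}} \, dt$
$\frac{\log{\left(2 \right)}}{2}$

Introduce a parameter $a$ in the exponent: let $I(a) = \int_{0}^{1} \frac{- \sqrt[4]{t} + t^{a}}{4 \log{\left(t \right)}} \, dt$.

Since $\dfrac{\partial}{\partial a}\,t^{a} = t^{a} \ln t$, the $\ln t$ in the denominator cancels and
$$\frac{dI}{da} = \int_{0}^{1} \frac{1}{4} t^{a} \, dt = \frac{1}{4} \left[\frac{t^{a+1}}{a+1}\right]_0^1 = \frac{1}{4 \left(a + 1\right)}.$$

Integrating with respect to $a$ gives $I(a) = \frac{\log{\left(a + 1 \right)}}{4} - \frac{\log{\left(5 \right)}}{4} + \frac{\log{\left(2 \right)}}{2} + C$.

At $a = \frac{1}{4}$ the integrand is identically $0$, so $I(\frac{1}{4}) = 0$. The closed form gives $0$, hence $C = 0$.

Setting $a = 4$:
$$I = \frac{\log{\left(2 \right)}}{2}.$$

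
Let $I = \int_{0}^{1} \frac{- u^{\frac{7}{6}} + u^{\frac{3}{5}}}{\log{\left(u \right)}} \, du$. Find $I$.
$\log{\left(\frac{48}{65} \right)}$

Consider the one-parameter family: let $I(a) = \int_{0}^{1} \frac{- u^{\frac{7}{6}} + u^{a}}{\log{\left(u \right)}} \, du$.

Since $\dfrac{\partial}{\partial a}\,u^{a} = u^{a} \ln u$, the $\ln u$ in the denominator cancels and
$$\frac{dI}{da} = \int_{0}^{1} u^{a} \, du = \left[\frac{u^{a+1}}{a+1}\right]_0^1 = \frac{1}{a + 1}.$$

Integrating with respect to $a$ gives $I(a) = \log{\left(\frac{6 a}{13} + \frac{6}{13} \right)} + C$.

At $a = \frac{7}{6}$ the integrand is identically $0$, so $I(\frac{7}{6}) = 0$. The closed form gives $0$, hence $C = 0$.

Setting $a = \frac{3}{5}$:
$$I = \log{\left(\frac{48}{65} \right)}.$$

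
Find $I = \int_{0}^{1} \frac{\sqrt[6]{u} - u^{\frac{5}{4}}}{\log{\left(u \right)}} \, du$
$\log{\left(\frac{14}{27} \right)}$

Consider the one-parameter family: let $I(a) = \int_{0}^{1} \frac{- u^{\frac{5}{4}} + u^{a}}{\log{\left(u \right)}} \, du$.

Since $\dfrac{\partial}{\partial a}\,u^{a} = u^{a} \ln u$, the $\ln u$ in the denominator cancels and
$$\frac{dI}{da} = \int_{0}^{1} u^{a} \, du = \left[\frac{u^{a+1}}{a+1}\right]_0^1 = \frac{1}{a + 1}.$$

Integrating with respect to $a$ gives $I(a) = \log{\left(\frac{4 a}{9} + \frac{4}{9} \right)} + C$.

At $a = \frac{5}{4}$ the integrand is identically $0$, so $I(\frac{5}{4}) = 0$. The closed form gives $0$, hence $C = 0$.

Setting $a = \frac{1}{6}$:
$$I = \log{\left(\frac{14}{27} \right)}.$$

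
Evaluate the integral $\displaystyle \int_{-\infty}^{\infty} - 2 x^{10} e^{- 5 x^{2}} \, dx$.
$- \frac{189 \sqrt{5} \sqrt{\pi}}{50000}$

Start from the elementary integral
$$J(a) = \int_{-\infty}^{\infty} - 2 e^{- a x^{2}} \, dx = - \frac{2 \sqrt{\pi}}{\sqrt{a}}.$$

Differentiating under the integral sign brings down a factor of $(-x^2)$:
$$\frac{dJ}{da} = \int_{-\infty}^{\infty} 2 x^{2} e^{- a x^{2}} \, dx = \frac{\sqrt{\pi}}{a^{\frac{3}{2}}}.$$

Repeating $5$ times in total — each differentiation brings down another $(-x^2)$ — gives
$$\frac{d^{5}J}{da^{5}} = \int_{-\infty}^{\infty} 2 x^{10} e^{- a x^{2}} \, dx = \frac{945 \sqrt{\pi}}{16 a^{\frac{11}{2}}},$$
and the integrand here is $(-1)^{5}$ times the target integrand, so $I = (-1)^{5}\,\frac{d^{5}J}{da^{5}} = - \frac{945 \sqrt{\pi}}{16 a^{\frac{11}{2}}}$.

Setting $a = 5$:
$$I = - \frac{189 \sqrt{5} \sqrt{\pi}}{50000}.$$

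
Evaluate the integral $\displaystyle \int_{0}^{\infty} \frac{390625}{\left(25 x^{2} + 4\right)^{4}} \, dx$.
$\frac{390625 \pi}{4096}$

Recall the elementary integral
$$J(a) = \int_{0}^{\infty} \frac{1}{a^{2} + x^{2}} \, dx = \frac{\pi}{2 a}.$$

Differentiating under the integral sign with respect to $a$,
$$\frac{dJ}{da} = \int_{0}^{\infty} - \frac{2 a}{\left(a^{2} + x^{2}\right)^{2}} \, dx = - \frac{\pi}{2 a^{2}},$$
so $\int_{0}^{\infty} \frac{1}{\left(a^{2} + x^{2}\right)^{2}} \, dx = \frac{\pi}{4 a^{3}}$.

Repeating — each differentiation of $1/(x^2+a^2)^j$ produces $-2ja/(x^2+a^2)^{j+1}$ — and dividing through by $-2ja$ at each step yields, after $3$ differentiations in total,
$$\int_{0}^{\infty} \frac{1}{\left(a^{2} + x^{2}\right)^{4}} \, dx = \frac{5 \pi}{32 a^{7}}.$$

Setting $a = \frac{2}{5}$:
$$I = \frac{390625 \pi}{4096}.$$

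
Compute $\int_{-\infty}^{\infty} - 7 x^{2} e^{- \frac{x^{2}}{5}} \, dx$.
$- \frac{35 \sqrt{5} \sqrt{\pi}}{2}$

Consider the simpler parametrised integral
$$J(a) = \int_{-\infty}^{\infty} - 7 e^{- a x^{2}} \, dx = - \frac{7 \sqrt{\pi}}{\sqrt{a}}.$$

Differentiating under the integral sign brings down a factor of $(-x^2)$:
$$\frac{dJ}{da} = \int_{-\infty}^{\infty} 7 x^{2} e^{- a x^{2}} \, dx = \frac{7 \sqrt{\pi}}{2 a^{\frac{3}{2}}}.$$

The integral on the left is $-I$, so $I = - \frac{7 \sqrt{\pi}}{2 a^{\frac{3}{2}}}$.

Setting $a = \frac{1}{5}$:
$$I = - \frac{35 \sqrt{5} \sqrt{\pi}}{2}.$$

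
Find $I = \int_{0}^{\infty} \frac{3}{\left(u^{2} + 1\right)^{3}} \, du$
$\frac{9 \pi}{16}$

Start from the standard arctangent integral
$$J(a) = \int_{0}^{\infty} \frac{3}{a^{2} + u^{2}} \, du = \frac{3 \pi}{2 a}.$$

Differentiating under the integral sign with respect to $a$,
$$\frac{dJ}{da} = \int_{0}^{\infty} - \frac{6 a}{\left(a^{2} + u^{2}\right)^{2}} \, du = - \frac{3 \pi}{2 a^{2}},$$
so $\int_{0}^{\infty} \frac{3}{\left(a^{2} + u^{2}\right)^{2}} \, du = \frac{3 \pi}{4 a^{3}}$.

Repeating — each differentiation of $1/(u^2+a^2)^j$ produces $-2ja/(u^2+a^2)^{j+1}$ — and dividing through by $-2ja$ at each step yields, after $2$ differentiations in total,
$$\int_{0}^{\infty} \frac{3}{\left(a^{2} + u^{2}\right)^{3}} \, du = \frac{9 \pi}{16 a^{5}}.$$

Setting $a = 1$:
$$I = \frac{9 \pi}{16}.$$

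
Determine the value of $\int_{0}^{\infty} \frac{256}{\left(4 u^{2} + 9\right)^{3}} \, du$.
$\frac{8 \pi}{81}$

Recall the elementary integral
$$J(a) = \int_{0}^{\infty} \frac{4}{a^{2} + u^{2}} \, du = \frac{2 \pi}{a}.$$

Differentiating under the integral sign with respect to $a$,
$$\frac{dJ}{da} = \int_{0}^{\infty} - \frac{8 a}{\left(a^{2} + u^{2}\right)^{2}} \, du = - \frac{2 \pi}{a^{2}},$$
so $\int_{0}^{\infty} \frac{4}{\left(a^{2} + u^{2}\right)^{2}} \, du = \frac{\pi}{a^{3}}$.

Repeating — each differentiation of $1/(u^2+a^2)^j$ produces $-2ja/(u^2+a^2)^{j+1}$ — and dividing through by $-2ja$ at each step yields, after $2$ differentiations in total,
$$\int_{0}^{\infty} \frac{4}{\left(a^{2} + u^{2}\right)^{3}} \, du = \frac{3 \pi}{4 a^{5}}.$$

Setting $a = \frac{3}{2}$:
$$I = \frac{8 \pi}{81}.$$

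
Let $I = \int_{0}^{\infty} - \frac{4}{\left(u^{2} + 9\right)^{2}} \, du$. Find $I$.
$- \frac{\pi}{27}$

Begin with the known result
$$J(a) = \int_{0}^{\infty} - \frac{4}{a^{2} + u^{2}} \, du = - \frac{2 \pi}{a}.$$

Differentiating under the integral sign with respect to $a$,
$$\frac{dJ}{da} = \int_{0}^{\infty} \frac{8 a}{\left(a^{2} + u^{2}\right)^{2}} \, du = \frac{2 \pi}{a^{2}},$$
so $\int_{0}^{\infty} - \frac{4}{\left(a^{2} + u^{2}\right)^{2}} \, du = - \frac{\pi}{a^{3}}$.

Setting $a = 3$:
$$I = - \frac{\pi}{27}.$$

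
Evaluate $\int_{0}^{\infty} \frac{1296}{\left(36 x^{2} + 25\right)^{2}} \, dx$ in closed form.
$\frac{54 \pi}{125}$

Start from the standard arctangent integral
$$J(a) = \int_{0}^{\infty} \frac{1}{a^{2} + x^{2}} \, dx = \frac{\pi}{2 a}.$$

Differentiating under the integral sign with respect to $a$,
$$\frac{dJ}{da} = \int_{0}^{\infty} - \frac{2 a}{\left(a^{2} + x^{2}\right)^{2}} \, dx = - \frac{\pi}{2 a^{2}},$$
so $\int_{0}^{\infty} \frac{1}{\left(a^{2} + x^{2}\right)^{2}} \, dx = \frac{\pi}{4 a^{3}}$.

Setting $a = \frac{5}{6}$:
$$I = \frac{54 \pi}{125}.$$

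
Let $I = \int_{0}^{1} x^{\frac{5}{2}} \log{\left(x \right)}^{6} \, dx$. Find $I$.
$\frac{92160}{823543}$

Consider the simpler parametrised integral
$$J(a) = \int_{0}^{1} x^{a} \, dx = \frac{1}{a + 1}.$$

Differentiating under the integral sign brings down a factor of $\ln x$:
$$\frac{dJ}{da} = \int_{0}^{1} x^{a} \log{\left(x \right)} \, dx = - \frac{1}{\left(a + 1\right)^{2}}.$$

Repeating $6$ times in total — each differentiation brings down another $\ln x$ — gives
$$\frac{d^{6}J}{da^{6}} = \int_{0}^{1} x^{a} \log{\left(x \right)}^{6} \, dx = \frac{720}{\left(a + 1\right)^{7}},$$
and the integrand here is exactly the target integrand, so $I = \frac{720}{\left(a + 1\right)^{7}}$.

Setting $a = \frac{5}{2}$:
$$I = \frac{92160}{823543}.$$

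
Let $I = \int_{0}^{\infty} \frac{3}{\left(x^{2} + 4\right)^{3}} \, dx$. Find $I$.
$\frac{9 \pi}{512}$

Recall the elementary integral
$$J(a) = \int_{0}^{\infty} \frac{3}{a^{2} + x^{2}} \, dx = \frac{3 \pi}{2 a}.$$

Differentiating under the integral sign with respect to $a$,
$$\frac{dJ}{da} = \int_{0}^{\infty} - \frac{6 a}{\left(a^{2} + x^{2}\right)^{2}} \, dx = - \frac{3 \pi}{2 a^{2}},$$
so $\int_{0}^{\infty} \frac{3}{\left(a^{2} + x^{2}\right)^{2}} \, dx = \frac{3 \pi}{4 a^{3}}$.

Repeating — each differentiation of $1/(x^2+a^2)^j$ produces $-2ja/(x^2+a^2)^{j+1}$ — and dividing through by $-2ja$ at each step yields, after $2$ differentiations in total,
$$\int_{0}^{\infty} \frac{3}{\left(a^{2} + x^{2}\right)^{3}} \, dx = \frac{9 \pi}{16 a^{5}}.$$

Setting $a = 2$:
$$I = \frac{9 \pi}{512}.$$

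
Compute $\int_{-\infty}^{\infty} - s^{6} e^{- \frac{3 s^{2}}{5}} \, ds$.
$- \frac{625 \sqrt{15} \sqrt{\pi}}{216}$

Consider the simpler parametrised integral
$$J(a) = \int_{-\infty}^{\infty} - e^{- a s^{2}} \, ds = - \frac{\sqrt{\pi}}{\sqrt{a}}.$$

Differentiating under the integral sign brings down a factor of $(-s^2)$:
$$\frac{dJ}{da} = \int_{-\infty}^{\infty} s^{2} e^{- a s^{2}} \, ds = \frac{\sqrt{\pi}}{2 a^{\frac{3}{2}}}.$$

Repeating $3$ times in total — each differentiation brings down another $(-s^2)$ — gives
$$\frac{d^{3}J}{da^{3}} = \int_{-\infty}^{\infty} s^{6} e^{- a s^{2}} \, ds = \frac{15 \sqrt{\pi}}{8 a^{\frac{7}{2}}},$$
and the integrand here is $(-1)^{3}$ times the target integrand, so $I = (-1)^{3}\,\frac{d^{3}J}{da^{3}} = - \frac{15 \sqrt{\pi}}{8 a^{\frac{7}{2}}}$.

Setting $a = \frac{3}{5}$:
$$I = - \frac{625 \sqrt{15} \sqrt{\pi}}{216}.$$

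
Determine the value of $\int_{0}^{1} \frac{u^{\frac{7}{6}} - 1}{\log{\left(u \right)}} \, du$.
$\log{\left(\frac{13}{6} \right)}$

Replace the exponent $\frac{7}{6}$ by a parameter $a$: let $I(a) = \int_{0}^{1} \frac{u^{a} - 1}{\log{\left(u \right)}} \, du$.

Since $\dfrac{\partial}{\partial a}\,u^{a} = u^{a} \ln u$, the $\ln u$ in the denominator cancels and
$$\frac{dI}{da} = \int_{0}^{1} u^{a} \, du = \left[\frac{u^{a+1}}{a+1}\right]_0^1 = \frac{1}{a + 1}.$$

Integrating with respect to $a$ gives $I(a) = \log{\left(a + 1 \right)} + C$.

At $a = 0$ the integrand is identically $0$, so $I(0) = 0$. The closed form gives $0$, hence $C = 0$.

Setting $a = \frac{7}{6}$:
$$I = \log{\left(\frac{13}{6} \right)}.$$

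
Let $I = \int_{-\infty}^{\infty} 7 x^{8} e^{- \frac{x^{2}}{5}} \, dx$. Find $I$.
$\frac{459375 \sqrt{5} \sqrt{\pi}}{16}$

Start from the elementary integral
$$J(a) = \int_{-\infty}^{\infty} 7 e^{- a x^{2}} \, dx = \frac{7 \sqrt{\pi}}{\sqrt{a}}.$$

Differentiating under the integral sign brings down a factor of $(-x^2)$:
$$\frac{dJ}{da} = \int_{-\infty}^{\infty} - 7 x^{2} e^{- a x^{2}} \, dx = - \frac{7 \sqrt{\pi}}{2 a^{\frac{3}{2}}}.$$

Repeating $4$ times in total — each differentiation brings down another $(-x^2)$ — gives
$$\frac{d^{4}J}{da^{4}} = \int_{-\infty}^{\infty} 7 x^{8} e^{- a x^{2}} \, dx = \frac{735 \sqrt{\pi}}{16 a^{\frac{9}{2}}},$$
and the integrand here is exactly the target integrand, so $I = \frac{735 \sqrt{\pi}}{16 a^{\frac{9}{2}}}$.

Setting $a = \frac{1}{5}$:
$$I = \frac{459375 \sqrt{5} \sqrt{\pi}}{16}.$$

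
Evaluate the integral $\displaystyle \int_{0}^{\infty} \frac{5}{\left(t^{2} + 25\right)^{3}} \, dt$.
$\frac{3 \pi}{10000}$

Start from the standard arctangent integral
$$J(a) = \int_{0}^{\infty} \frac{5}{a^{2} + t^{2}} \, dt = \frac{5 \pi}{2 a}.$$

Differentiating under the integral sign with respect to $a$,
$$\frac{dJ}{da} = \int_{0}^{\infty} - \frac{10 a}{\left(a^{2} + t^{2}\right)^{2}} \, dt = - \frac{5 \pi}{2 a^{2}},$$
so $\int_{0}^{\infty} \frac{5}{\left(a^{2} + t^{2}\right)^{2}} \, dt = \frac{5 \pi}{4 a^{3}}$.

Repeating — each differentiation of $1/(t^2+a^2)^j$ produces $-2ja/(t^2+a^2)^{j+1}$ — and dividing through by $-2ja$ at each step yields, after $2$ differentiations in total,
$$\int_{0}^{\infty} \frac{5}{\left(a^{2} + t^{2}\right)^{3}} \, dt = \frac{15 \pi}{16 a^{5}}.$$

Setting $a = 5$:
$$I = \frac{3 \pi}{10000}.$$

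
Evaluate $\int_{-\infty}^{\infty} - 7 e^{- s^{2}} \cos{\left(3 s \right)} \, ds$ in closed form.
$- \frac{7 \sqrt{\pi}}{e^{\frac{9}{4}}}$

Define $I(b) = \int_{-\infty}^{\infty} - 7 e^{- s^{2}} \cos{\left(b s \right)} \, ds$.

Differentiating under the integral sign,
$$I'(b) = \int_{-\infty}^{\infty} 7 s e^{- s^{2}} \sin{\left(b s \right)} \, ds.$$

Integrate $\int_{-\infty}^{\infty} s \sin(b s)\, e^{- s^{2}}\, ds$ by parts with $u = \sin(b s)$ and $dv = s\, e^{- s^{2}}\, ds$, giving $v = - \frac{e^{- s^{2}}}{2}$. The boundary term vanishes and
$$\int_{-\infty}^{\infty} s \sin(b s)\, e^{- s^{2}}\, ds = \frac{b}{2} \int_{-\infty}^{\infty} \cos(b s)\, e^{- s^{2}}\, ds,$$
so $I'(b) = - \frac{b}{2}\, I(b)$.

This is a separable first-order ODE; solving with the initial condition $I(0) = \int_{-\infty}^{\infty} - 7 e^{- s^{2}}\,ds = - 7 \sqrt{\pi}$ gives
$$I(b) = - 7 \sqrt{\pi} e^{- \frac{b^{2}}{4}}.$$

Setting $b = 3$:
$$I = - \frac{7 \sqrt{\pi}}{e^{\frac{9}{4}}}.$$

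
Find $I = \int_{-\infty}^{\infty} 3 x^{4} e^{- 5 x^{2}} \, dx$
$\frac{9 \sqrt{5} \sqrt{\pi}}{500}$

Start from the elementary integral
$$J(a) = \int_{-\infty}^{\infty} 3 e^{- a x^{2}} \, dx = \frac{3 \sqrt{\pi}}{\sqrt{a}}.$$

Differentiating under the integral sign brings down a factor of $(-x^2)$:
$$\frac{dJ}{da} = \int_{-\infty}^{\infty} - 3 x^{2} e^{- a x^{2}} \, dx = - \frac{3 \sqrt{\pi}}{2 a^{\frac{3}{2}}}.$$

Repeating twice in total — each differentiation brings down another $(-x^2)$ — gives
$$\frac{d^{2}J}{da^{2}} = \int_{-\infty}^{\infty} 3 x^{4} e^{- a x^{2}} \, dx = \frac{9 \sqrt{\pi}}{4 a^{\frac{5}{2}}},$$
and the integrand here is exactly the target integrand, so $I = \frac{9 \sqrt{\pi}}{4 a^{\frac{5}{2}}}$.

Setting $a = 5$:
$$I = \frac{9 \sqrt{5} \sqrt{\pi}}{500}.$$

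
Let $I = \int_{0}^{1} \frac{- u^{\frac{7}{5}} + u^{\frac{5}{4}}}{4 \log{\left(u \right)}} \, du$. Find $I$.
$\log{\left(\frac{\sqrt[4]{15}}{2} \right)}$

Consider the one-parameter family: let $I(a) = \int_{0}^{1} \frac{- u^{\frac{7}{5}} + u^{a}}{4 \log{\left(u \right)}} \, du$.

Since $\dfrac{\partial}{\partial a}\,u^{a} = u^{a} \ln u$, the $\ln u$ in the denominator cancels and
$$\frac{dI}{da} = \int_{0}^{1} \frac{1}{4} u^{a} \, du = \frac{1}{4} \left[\frac{u^{a+1}}{a+1}\right]_0^1 = \frac{1}{4 \left(a + 1\right)}.$$

Integrating with respect to $a$ gives $I(a) = \frac{\log{\left(a + 1 \right)}}{4} - \frac{\log{\left(12 \right)}}{4} + \frac{\log{\left(5 \right)}}{4} + C$.

At $a = \frac{7}{5}$ the integrand is identically $0$, so $I(\frac{7}{5}) = 0$. The closed form gives $0$, hence $C = 0$.

Setting $a = \frac{5}{4}$:
$$I = \log{\left(\frac{\sqrt[4]{15}}{2} \right)}.$$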